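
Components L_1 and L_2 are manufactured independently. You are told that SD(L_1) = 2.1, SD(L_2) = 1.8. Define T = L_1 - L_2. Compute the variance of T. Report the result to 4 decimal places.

7.6500

Var(L_1) = 4.41, Var(L_2) = 3.24
By independence, Var(T) = (1)²Var(L_1) + (-1)²Var(L_2)
= (1)²·4.41 + (-1)²·3.24 = 7.65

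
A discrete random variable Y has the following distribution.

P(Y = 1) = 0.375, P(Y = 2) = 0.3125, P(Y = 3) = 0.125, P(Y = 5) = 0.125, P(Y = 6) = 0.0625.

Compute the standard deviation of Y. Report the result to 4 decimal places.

E[Y] = (1)(0.375) + (2)(0.3125) + (3)(0.125) + (5)(0.125) + (6)(0.0625) = 2.375
E[Y²] = (1)²(0.375) + (2)²(0.3125) + (3)²(0.125) + (5)²(0.125) + (6)²(0.0625) = 8.125
var(Y) = E[Y²] − (E[Y])² = 8.125 − (2.375)² = 2.484375
SD(Y) = √2.484375 ≈ 1.5762

1.5762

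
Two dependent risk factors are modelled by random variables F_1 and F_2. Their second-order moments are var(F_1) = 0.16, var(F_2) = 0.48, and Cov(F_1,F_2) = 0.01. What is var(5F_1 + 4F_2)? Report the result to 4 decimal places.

var(5F_1 + 4F_2) = (5)²·var(F_1) + (4)²·var(F_2) + 2·(5)·(4)·Cov(F_1,F_2)
= 25·0.16 + 16·0.48 + 40·0.01 = 12.08

12.0800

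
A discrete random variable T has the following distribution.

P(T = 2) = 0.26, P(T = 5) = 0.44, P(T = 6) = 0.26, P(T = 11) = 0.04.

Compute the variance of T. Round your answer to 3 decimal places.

3.962

E[T] = (2)(0.26) + (5)(0.44) + (6)(0.26) + (11)(0.04) = 4.72
E[T²] = (2)²(0.26) + (5)²(0.44) + (6)²(0.26) + (11)²(0.04) = 26.24
V(T) = E[T²] − (E[T])² = 26.24 − (4.72)² = 3.9616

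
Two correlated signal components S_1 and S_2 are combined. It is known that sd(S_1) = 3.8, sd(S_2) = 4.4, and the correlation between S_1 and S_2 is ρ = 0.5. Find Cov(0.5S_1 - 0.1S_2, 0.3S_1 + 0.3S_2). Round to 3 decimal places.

2.588

V(S_1) = (3.8)² = 14.44;  V(S_2) = (4.4)² = 19.36
Cov(S_1,S_2) = ρ·sd(S_1)·sd(S_2) = 0.5·3.8·4.4 = 8.36
Cov(0.5S_1 - 0.1S_2, 0.3S_1 + 0.3S_2) = (0.5)(0.3)V(S_1) + (-0.1)(0.3)V(S_2) + [(0.5)(0.3) + (-0.1)(0.3)]Cov(S_1,S_2)
= 0.15·14.44 + -0.03·19.36 + 0.12·8.36 = 2.5884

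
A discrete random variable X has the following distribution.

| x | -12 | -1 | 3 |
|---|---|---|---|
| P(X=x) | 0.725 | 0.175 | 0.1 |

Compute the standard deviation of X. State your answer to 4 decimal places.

E[X] = (-12)(0.725) + (-1)(0.175) + (3)(0.1) = -8.575
E[X²] = (-12)²(0.725) + (-1)²(0.175) + (3)²(0.1) = 105.475
Var(X) = E[X²] − (E[X])² = 105.475 − (-8.575)² = 31.944375
SD(X) = √31.944375 ≈ 5.6519

5.6519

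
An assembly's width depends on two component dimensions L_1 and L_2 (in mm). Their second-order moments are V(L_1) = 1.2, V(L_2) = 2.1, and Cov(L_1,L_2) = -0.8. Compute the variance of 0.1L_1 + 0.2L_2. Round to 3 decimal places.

0.064

V(0.1L_1 + 0.2L_2) = (0.1)²·V(L_1) + (0.2)²·V(L_2) + 2·(0.1)·(0.2)·Cov(L_1,L_2)
= 0.01·1.2 + 0.04·2.1 + 0.04·-0.8 = 0.064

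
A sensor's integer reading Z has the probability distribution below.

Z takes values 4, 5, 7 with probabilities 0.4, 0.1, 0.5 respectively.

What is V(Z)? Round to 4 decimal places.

2.0400

E[Z] = (4)(0.4) + (5)(0.1) + (7)(0.5) = 5.6
E[Z²] = (4)²(0.4) + (5)²(0.1) + (7)²(0.5) = 33.4
V(Z) = E[Z²] − (E[Z])² = 33.4 − (5.6)² = 2.04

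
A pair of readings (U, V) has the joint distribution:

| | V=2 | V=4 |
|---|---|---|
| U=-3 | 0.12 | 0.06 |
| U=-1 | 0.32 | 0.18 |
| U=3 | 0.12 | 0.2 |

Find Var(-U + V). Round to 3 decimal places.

E[U] = -0.08,  E[V] = 2.88,  E[UV] = 0.32
Var(U) = 5 − (-0.08)² = 4.9936;  Var(V) = 9.28 − (2.88)² = 0.9856
Cov(U,V) = 0.32 − (-0.08)(2.88) = 0.5504
Var(-U + V) = (-1)²·4.9936 + (1)²·0.9856 + 2·(-1)·(1)·0.5504 = 4.8784

4.878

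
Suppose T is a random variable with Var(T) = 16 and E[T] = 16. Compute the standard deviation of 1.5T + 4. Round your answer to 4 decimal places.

6.0000

Var(1.5T + 4) = (1.5)²·16 = 36
SD(1.5T + 4) = √36 ≈ 6.0000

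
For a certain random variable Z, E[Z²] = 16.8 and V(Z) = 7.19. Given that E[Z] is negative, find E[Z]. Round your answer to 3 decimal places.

(E[Z])² = E[Z²] − V(Z) = 16.8 − 7.19 = 9.61
E[Z] = −√9.61 = -3.1

-3.100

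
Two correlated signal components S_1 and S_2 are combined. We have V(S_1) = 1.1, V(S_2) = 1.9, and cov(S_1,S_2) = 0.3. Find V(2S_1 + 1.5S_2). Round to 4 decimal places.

V(2S_1 + 1.5S_2) = (2)²·V(S_1) + (1.5)²·V(S_2) + 2·(2)·(1.5)·cov(S_1,S_2)
= 4·1.1 + 2.25·1.9 + 6·0.3 = 10.475

10.4750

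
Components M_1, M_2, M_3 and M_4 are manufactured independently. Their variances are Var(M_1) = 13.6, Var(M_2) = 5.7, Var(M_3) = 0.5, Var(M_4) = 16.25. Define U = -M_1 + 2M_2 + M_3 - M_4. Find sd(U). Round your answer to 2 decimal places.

By independence, Var(U) = (-1)²Var(M_1) + (2)²Var(M_2) + (1)²Var(M_3) + (-1)²Var(M_4)
= (-1)²·13.6 + (2)²·5.7 + (1)²·0.5 + (-1)²·16.25 = 53.15
sd(U) = √53.15 ≈ 7.29

7.29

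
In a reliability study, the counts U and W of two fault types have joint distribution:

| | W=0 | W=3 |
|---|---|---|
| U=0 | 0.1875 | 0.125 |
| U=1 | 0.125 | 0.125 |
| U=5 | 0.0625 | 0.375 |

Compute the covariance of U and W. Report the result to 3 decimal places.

1.430

E[U] = 2.4375,  E[W] = 1.875
E[UW] = 6
cov(U,W) = E[UW] − E[U]E[W] = 6 − (2.4375)(1.875) = 1.4296875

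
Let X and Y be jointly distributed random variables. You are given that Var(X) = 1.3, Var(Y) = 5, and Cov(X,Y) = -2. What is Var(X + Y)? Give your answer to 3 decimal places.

Var(X + Y) = (1)²·Var(X) + (1)²·Var(Y) + 2·(1)·(1)·Cov(X,Y)
= 1·1.3 + 1·5 + 2·-2 = 2.3

2.300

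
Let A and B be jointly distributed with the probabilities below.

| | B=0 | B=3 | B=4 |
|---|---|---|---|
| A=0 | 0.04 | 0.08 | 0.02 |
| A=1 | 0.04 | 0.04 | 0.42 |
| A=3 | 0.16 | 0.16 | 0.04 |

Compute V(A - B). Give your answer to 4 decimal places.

5.1076

E[A] = 1.58,  E[B] = 2.76,  E[AB] = 3.72
V(A) = 3.74 − (1.58)² = 1.2436;  V(B) = 10.2 − (2.76)² = 2.5824
cov(A,B) = 3.72 − (1.58)(2.76) = -0.6408
V(A - B) = (1)²·1.2436 + (-1)²·2.5824 + 2·(1)·(-1)·-0.6408 = 5.1076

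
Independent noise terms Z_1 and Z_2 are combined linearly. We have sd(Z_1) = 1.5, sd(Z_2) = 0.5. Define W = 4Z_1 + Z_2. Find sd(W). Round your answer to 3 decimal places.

6.021

var(Z_1) = 2.25, var(Z_2) = 0.25
By independence, var(W) = (4)²var(Z_1) + (1)²var(Z_2)
= (4)²·2.25 + (1)²·0.25 = 36.25
sd(W) = √36.25 ≈ 6.021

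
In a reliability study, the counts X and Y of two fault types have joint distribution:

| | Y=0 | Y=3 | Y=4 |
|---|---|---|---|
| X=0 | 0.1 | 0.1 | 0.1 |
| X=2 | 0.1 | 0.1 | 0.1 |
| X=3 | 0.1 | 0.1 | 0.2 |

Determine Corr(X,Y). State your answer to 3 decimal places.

0.095

E[X] = 1.8,  E[Y] = 2.5
E[XY] = 4.7
Cov(X,Y) = E[XY] − E[X]E[Y] = 4.7 − (1.8)(2.5) = 0.2
V(X) = 1.56,  V(Y) = 2.85
ρ = 0.2 / √(1.56·2.85) ≈ 0.095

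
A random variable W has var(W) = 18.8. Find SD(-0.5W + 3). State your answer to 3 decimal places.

var(-0.5W + 3) = (-0.5)²·18.8 = 4.7
SD(-0.5W + 3) = √4.7 ≈ 2.168

2.168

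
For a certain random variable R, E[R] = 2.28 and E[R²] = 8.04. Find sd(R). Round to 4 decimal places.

1.6857

Var(R) = 8.04 − (2.28)² = 2.8416
sd(R) = √2.8416 ≈ 1.6857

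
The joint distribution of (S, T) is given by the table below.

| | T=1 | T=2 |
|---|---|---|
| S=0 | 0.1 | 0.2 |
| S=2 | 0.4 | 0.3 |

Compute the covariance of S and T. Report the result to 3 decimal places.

E[S] = 1.4,  E[T] = 1.5
E[ST] = 2
Cov(S,T) = E[ST] − E[S]E[T] = 2 − (1.4)(1.5) = -0.1

-0.100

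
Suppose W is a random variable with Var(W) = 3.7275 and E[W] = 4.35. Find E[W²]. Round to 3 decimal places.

22.650

E[W²] = Var(W) + (E[W])² = 3.7275 + (4.35)² = 22.65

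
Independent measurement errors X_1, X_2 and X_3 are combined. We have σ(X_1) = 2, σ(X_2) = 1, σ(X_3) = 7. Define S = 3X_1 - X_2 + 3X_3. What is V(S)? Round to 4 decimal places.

478.0000

V(X_1) = 4, V(X_2) = 1, V(X_3) = 49
By independence, V(S) = (3)²V(X_1) + (-1)²V(X_2) + (3)²V(X_3)
= (3)²·4 + (-1)²·1 + (3)²·49 = 478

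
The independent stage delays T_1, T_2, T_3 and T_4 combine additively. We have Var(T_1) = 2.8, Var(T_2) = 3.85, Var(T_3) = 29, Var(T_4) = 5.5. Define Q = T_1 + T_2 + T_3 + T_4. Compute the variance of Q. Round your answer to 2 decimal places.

By independence, Var(Q) = (1)²Var(T_1) + (1)²Var(T_2) + (1)²Var(T_3) + (1)²Var(T_4)
= (1)²·2.8 + (1)²·3.85 + (1)²·29 + (1)²·5.5 = 41.15

41.15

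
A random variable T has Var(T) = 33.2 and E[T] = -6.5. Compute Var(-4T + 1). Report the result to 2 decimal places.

Var(-4T + 1) = (-4)²·Var(T) = 16·33.2 = 531.2

531.20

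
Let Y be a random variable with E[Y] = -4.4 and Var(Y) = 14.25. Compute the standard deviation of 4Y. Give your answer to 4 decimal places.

15.0997

Var(4Y) = (4)²·14.25 = 228
SD(4Y) = √228 ≈ 15.0997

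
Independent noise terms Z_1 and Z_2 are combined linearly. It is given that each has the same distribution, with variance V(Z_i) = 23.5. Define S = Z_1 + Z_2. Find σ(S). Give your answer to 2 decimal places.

6.86

By independence, V(S) = (1)²V(Z_1) + (1)²V(Z_2)
= (1)²·23.5 + (1)²·23.5 = 47
σ(S) = √47 ≈ 6.86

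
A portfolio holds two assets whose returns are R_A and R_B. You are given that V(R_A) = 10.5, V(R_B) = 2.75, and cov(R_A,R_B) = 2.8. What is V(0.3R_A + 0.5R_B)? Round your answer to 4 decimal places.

V(0.3R_A + 0.5R_B) = (0.3)²·V(R_A) + (0.5)²·V(R_B) + 2·(0.3)·(0.5)·cov(R_A,R_B)
= 0.09·10.5 + 0.25·2.75 + 0.3·2.8 = 2.4725

2.4725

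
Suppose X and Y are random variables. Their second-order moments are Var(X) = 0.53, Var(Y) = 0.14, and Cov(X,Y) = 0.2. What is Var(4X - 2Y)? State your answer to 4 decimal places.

Var(4X - 2Y) = (4)²·Var(X) + (-2)²·Var(Y) + 2·(4)·(-2)·Cov(X,Y)
= 16·0.53 + 4·0.14 + -16·0.2 = 5.84

5.8400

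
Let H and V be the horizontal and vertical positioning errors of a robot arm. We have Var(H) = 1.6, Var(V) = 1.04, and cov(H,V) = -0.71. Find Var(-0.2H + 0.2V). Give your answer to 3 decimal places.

Var(-0.2H + 0.2V) = (-0.2)²·Var(H) + (0.2)²·Var(V) + 2·(-0.2)·(0.2)·cov(H,V)
= 0.04·1.6 + 0.04·1.04 + -0.08·-0.71 = 0.1624

0.162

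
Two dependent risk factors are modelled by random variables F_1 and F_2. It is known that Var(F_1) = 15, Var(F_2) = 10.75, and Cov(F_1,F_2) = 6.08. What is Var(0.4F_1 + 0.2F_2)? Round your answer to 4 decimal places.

Var(0.4F_1 + 0.2F_2) = (0.4)²·Var(F_1) + (0.2)²·Var(F_2) + 2·(0.4)·(0.2)·Cov(F_1,F_2)
= 0.16·15 + 0.04·10.75 + 0.16·6.08 = 3.8028

3.8028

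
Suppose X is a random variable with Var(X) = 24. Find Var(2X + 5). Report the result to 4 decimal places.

Var(2X + 5) = (2)²·Var(X) = 4·24 = 96

96.0000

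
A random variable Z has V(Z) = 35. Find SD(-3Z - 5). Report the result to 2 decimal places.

V(-3Z - 5) = (-3)²·35 = 315
SD(-3Z - 5) = √315 ≈ 17.75

17.75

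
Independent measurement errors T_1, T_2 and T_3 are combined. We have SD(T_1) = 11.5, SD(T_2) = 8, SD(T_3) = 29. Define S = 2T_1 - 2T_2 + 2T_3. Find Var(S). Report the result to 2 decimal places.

4149.00

Var(T_1) = 132.25, Var(T_2) = 64, Var(T_3) = 841
By independence, Var(S) = (2)²Var(T_1) + (-2)²Var(T_2) + (2)²Var(T_3)
= (2)²·132.25 + (-2)²·64 + (2)²·841 = 4149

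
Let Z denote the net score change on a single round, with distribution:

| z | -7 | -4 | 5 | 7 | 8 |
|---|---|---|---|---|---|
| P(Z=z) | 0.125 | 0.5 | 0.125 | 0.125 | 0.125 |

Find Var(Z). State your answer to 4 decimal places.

E[Z] = (-7)(0.125) + (-4)(0.5) + (5)(0.125) + (7)(0.125) + (8)(0.125) = -0.375
E[Z²] = (-7)²(0.125) + (-4)²(0.5) + (5)²(0.125) + (7)²(0.125) + (8)²(0.125) = 31.375
Var(Z) = E[Z²] − (E[Z])² = 31.375 − (-0.375)² = 31.234375

31.2344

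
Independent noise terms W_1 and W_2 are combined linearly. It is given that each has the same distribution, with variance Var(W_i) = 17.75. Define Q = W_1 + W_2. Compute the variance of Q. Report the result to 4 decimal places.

By independence, Var(Q) = (1)²Var(W_1) + (1)²Var(W_2)
= (1)²·17.75 + (1)²·17.75 = 35.5

35.5000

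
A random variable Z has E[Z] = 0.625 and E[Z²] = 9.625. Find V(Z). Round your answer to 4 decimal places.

9.2344

V(Z) = 9.625 − (0.625)² = 9.234375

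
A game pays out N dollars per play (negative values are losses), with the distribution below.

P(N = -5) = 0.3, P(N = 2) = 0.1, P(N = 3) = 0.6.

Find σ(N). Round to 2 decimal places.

3.61

E[N] = (-5)(0.3) + (2)(0.1) + (3)(0.6) = 0.5
E[N²] = (-5)²(0.3) + (2)²(0.1) + (3)²(0.6) = 13.3
var(N) = E[N²] − (E[N])² = 13.3 − (0.5)² = 13.05
σ(N) = √13.05 ≈ 3.61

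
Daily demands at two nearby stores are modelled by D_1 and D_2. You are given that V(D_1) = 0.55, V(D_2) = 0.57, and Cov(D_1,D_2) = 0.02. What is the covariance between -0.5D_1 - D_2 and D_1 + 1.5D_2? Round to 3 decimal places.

Cov(-0.5D_1 - D_2, D_1 + 1.5D_2) = (-0.5)(1)V(D_1) + (-1)(1.5)V(D_2) + [(-0.5)(1.5) + (-1)(1)]Cov(D_1,D_2)
= -0.5·0.55 + -1.5·0.57 + -1.75·0.02 = -1.165

-1.165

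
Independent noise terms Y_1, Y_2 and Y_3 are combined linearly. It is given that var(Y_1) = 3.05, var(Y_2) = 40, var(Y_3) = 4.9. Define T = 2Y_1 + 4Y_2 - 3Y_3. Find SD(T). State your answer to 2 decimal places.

26.39

By independence, var(T) = (2)²var(Y_1) + (4)²var(Y_2) + (-3)²var(Y_3)
= (2)²·3.05 + (4)²·40 + (-3)²·4.9 = 696.3
SD(T) = √696.3 ≈ 26.39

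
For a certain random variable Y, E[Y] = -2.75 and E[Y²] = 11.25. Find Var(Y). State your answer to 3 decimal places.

3.688

Var(Y) = 11.25 − (-2.75)² = 3.6875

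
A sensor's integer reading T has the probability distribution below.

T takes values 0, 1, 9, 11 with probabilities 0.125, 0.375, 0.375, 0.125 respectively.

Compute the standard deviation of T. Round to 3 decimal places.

4.428

E[T] = (0)(0.125) + (1)(0.375) + (9)(0.375) + (11)(0.125) = 5.125
E[T²] = (0)²(0.125) + (1)²(0.375) + (9)²(0.375) + (11)²(0.125) = 45.875
Var(T) = E[T²] − (E[T])² = 45.875 − (5.125)² = 19.609375
SD(T) = √19.609375 ≈ 4.428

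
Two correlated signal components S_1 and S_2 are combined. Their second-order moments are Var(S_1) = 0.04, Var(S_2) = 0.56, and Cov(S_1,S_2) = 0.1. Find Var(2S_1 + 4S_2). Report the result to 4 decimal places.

Var(2S_1 + 4S_2) = (2)²·Var(S_1) + (4)²·Var(S_2) + 2·(2)·(4)·Cov(S_1,S_2)
= 4·0.04 + 16·0.56 + 16·0.1 = 10.72

10.7200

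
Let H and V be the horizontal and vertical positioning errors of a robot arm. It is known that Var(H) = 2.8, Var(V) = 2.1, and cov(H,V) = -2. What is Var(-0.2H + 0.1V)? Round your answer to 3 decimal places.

Var(-0.2H + 0.1V) = (-0.2)²·Var(H) + (0.1)²·Var(V) + 2·(-0.2)·(0.1)·cov(H,V)
= 0.04·2.8 + 0.01·2.1 + -0.04·-2 = 0.213

0.213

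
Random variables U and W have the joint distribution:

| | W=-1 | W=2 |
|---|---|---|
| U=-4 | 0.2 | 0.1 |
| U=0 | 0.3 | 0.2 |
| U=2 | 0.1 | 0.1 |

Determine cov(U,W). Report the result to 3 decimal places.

E[U] = -0.8,  E[W] = 0.2
E[UW] = 0.2
cov(U,W) = E[UW] − E[U]E[W] = 0.2 − (-0.8)(0.2) = 0.36

0.360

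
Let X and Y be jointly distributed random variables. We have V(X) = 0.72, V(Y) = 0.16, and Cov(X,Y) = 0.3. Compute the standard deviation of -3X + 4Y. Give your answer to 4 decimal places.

V(-3X + 4Y) = (-3)²·V(X) + (4)²·V(Y) + 2·(-3)·(4)·Cov(X,Y)
= 9·0.72 + 16·0.16 + -24·0.3 = 1.84
SD(-3X + 4Y) = √1.84 ≈ 1.3565

1.3565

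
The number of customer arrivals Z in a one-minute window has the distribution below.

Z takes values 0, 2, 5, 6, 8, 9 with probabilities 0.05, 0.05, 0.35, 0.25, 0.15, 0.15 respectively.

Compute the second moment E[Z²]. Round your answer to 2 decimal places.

E[Z²] = (0)²(0.05) + (2)²(0.05) + (5)²(0.35) + (6)²(0.25) + (8)²(0.15) + (9)²(0.15) = 39.7

39.70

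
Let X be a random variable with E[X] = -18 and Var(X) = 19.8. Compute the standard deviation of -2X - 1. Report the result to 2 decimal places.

Var(-2X - 1) = (-2)²·19.8 = 79.2
SD(-2X - 1) = √79.2 ≈ 8.90

8.90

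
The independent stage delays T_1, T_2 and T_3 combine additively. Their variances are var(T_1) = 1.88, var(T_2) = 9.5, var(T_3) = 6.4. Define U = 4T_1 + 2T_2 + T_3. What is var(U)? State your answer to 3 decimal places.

By independence, var(U) = (4)²var(T_1) + (2)²var(T_2) + (1)²var(T_3)
= (4)²·1.88 + (2)²·9.5 + (1)²·6.4 = 74.48

74.480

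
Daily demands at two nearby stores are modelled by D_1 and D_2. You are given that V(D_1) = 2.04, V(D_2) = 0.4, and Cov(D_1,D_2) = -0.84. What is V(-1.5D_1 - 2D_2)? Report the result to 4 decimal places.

1.1500

V(-1.5D_1 - 2D_2) = (-1.5)²·V(D_1) + (-2)²·V(D_2) + 2·(-1.5)·(-2)·Cov(D_1,D_2)
= 2.25·2.04 + 4·0.4 + 6·-0.84 = 1.15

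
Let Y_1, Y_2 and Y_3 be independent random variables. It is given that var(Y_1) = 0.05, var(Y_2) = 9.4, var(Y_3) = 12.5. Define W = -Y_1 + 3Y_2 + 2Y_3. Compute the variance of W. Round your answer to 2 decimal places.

By independence, var(W) = (-1)²var(Y_1) + (3)²var(Y_2) + (2)²var(Y_3)
= (-1)²·0.05 + (3)²·9.4 + (2)²·12.5 = 134.65

134.65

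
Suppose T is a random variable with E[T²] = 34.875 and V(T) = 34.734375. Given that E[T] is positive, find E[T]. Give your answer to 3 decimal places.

0.375

(E[T])² = E[T²] − V(T) = 34.875 − 34.734375 = 0.140625
E[T] = √0.140625 = 0.375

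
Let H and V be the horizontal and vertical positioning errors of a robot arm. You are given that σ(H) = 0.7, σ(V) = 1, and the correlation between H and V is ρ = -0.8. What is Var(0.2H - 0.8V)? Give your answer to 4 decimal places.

Var(H) = (0.7)² = 0.49;  Var(V) = (1)² = 1
Cov(H,V) = ρ·σ(H)·σ(V) = -0.8·0.7·1 = -0.56
Var(0.2H - 0.8V) = (0.2)²·Var(H) + (-0.8)²·Var(V) + 2·(0.2)·(-0.8)·Cov(H,V)
= 0.04·0.49 + 0.64·1 + -0.32·-0.56 = 0.8388

0.8388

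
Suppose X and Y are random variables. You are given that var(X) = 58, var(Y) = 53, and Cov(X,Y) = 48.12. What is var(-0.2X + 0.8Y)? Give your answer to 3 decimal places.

20.842

var(-0.2X + 0.8Y) = (-0.2)²·var(X) + (0.8)²·var(Y) + 2·(-0.2)·(0.8)·Cov(X,Y)
= 0.04·58 + 0.64·53 + -0.32·48.12 = 20.8416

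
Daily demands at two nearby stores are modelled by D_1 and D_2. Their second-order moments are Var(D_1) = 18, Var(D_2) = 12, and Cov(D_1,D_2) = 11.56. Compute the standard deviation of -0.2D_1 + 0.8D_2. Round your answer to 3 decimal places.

2.168

Var(-0.2D_1 + 0.8D_2) = (-0.2)²·Var(D_1) + (0.8)²·Var(D_2) + 2·(-0.2)·(0.8)·Cov(D_1,D_2)
= 0.04·18 + 0.64·12 + -0.32·11.56 = 4.7008
SD(-0.2D_1 + 0.8D_2) = √4.7008 ≈ 2.168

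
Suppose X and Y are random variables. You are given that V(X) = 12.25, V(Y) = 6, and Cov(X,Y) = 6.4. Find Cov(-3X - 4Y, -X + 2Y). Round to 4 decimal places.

Cov(-3X - 4Y, -X + 2Y) = (-3)(-1)V(X) + (-4)(2)V(Y) + [(-3)(2) + (-4)(-1)]Cov(X,Y)
= 3·12.25 + -8·6 + -2·6.4 = -24.05

-24.0500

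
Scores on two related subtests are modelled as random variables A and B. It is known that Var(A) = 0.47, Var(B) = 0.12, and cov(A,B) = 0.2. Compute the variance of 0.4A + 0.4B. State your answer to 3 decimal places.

Var(0.4A + 0.4B) = (0.4)²·Var(A) + (0.4)²·Var(B) + 2·(0.4)·(0.4)·cov(A,B)
= 0.16·0.47 + 0.16·0.12 + 0.32·0.2 = 0.1584

0.158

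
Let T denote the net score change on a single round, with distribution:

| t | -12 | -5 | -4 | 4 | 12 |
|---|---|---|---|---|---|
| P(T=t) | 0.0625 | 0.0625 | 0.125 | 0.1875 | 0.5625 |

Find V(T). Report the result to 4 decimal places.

E[T] = (-12)(0.0625) + (-5)(0.0625) + (-4)(0.125) + (4)(0.1875) + (12)(0.5625) = 5.9375
E[T²] = (-12)²(0.0625) + (-5)²(0.0625) + (-4)²(0.125) + (4)²(0.1875) + (12)²(0.5625) = 96.5625
V(T) = E[T²] − (E[T])² = 96.5625 − (5.9375)² = 61.30859375

61.3086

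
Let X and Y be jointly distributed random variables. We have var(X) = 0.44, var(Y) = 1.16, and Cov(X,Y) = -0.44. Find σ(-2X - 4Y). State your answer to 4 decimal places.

var(-2X - 4Y) = (-2)²·var(X) + (-4)²·var(Y) + 2·(-2)·(-4)·Cov(X,Y)
= 4·0.44 + 16·1.16 + 16·-0.44 = 13.28
σ(-2X - 4Y) = √13.28 ≈ 3.6442

3.6442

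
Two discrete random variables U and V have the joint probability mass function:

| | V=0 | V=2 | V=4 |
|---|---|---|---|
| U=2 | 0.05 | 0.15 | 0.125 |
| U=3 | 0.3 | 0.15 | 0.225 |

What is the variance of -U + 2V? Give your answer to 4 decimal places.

12.0194

E[U] = 2.675,  E[V] = 2,  E[UV] = 5.2
Var(U) = 7.375 − (2.675)² = 0.219375;  Var(V) = 6.8 − (2)² = 2.8
Cov(U,V) = 5.2 − (2.675)(2) = -0.15
Var(-U + 2V) = (-1)²·0.219375 + (2)²·2.8 + 2·(-1)·(2)·-0.15 = 12.019375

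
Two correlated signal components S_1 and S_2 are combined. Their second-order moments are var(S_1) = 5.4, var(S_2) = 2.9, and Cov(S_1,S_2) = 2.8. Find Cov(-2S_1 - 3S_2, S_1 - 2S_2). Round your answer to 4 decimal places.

Cov(-2S_1 - 3S_2, S_1 - 2S_2) = (-2)(1)var(S_1) + (-3)(-2)var(S_2) + [(-2)(-2) + (-3)(1)]Cov(S_1,S_2)
= -2·5.4 + 6·2.9 + 1·2.8 = 9.4

9.4000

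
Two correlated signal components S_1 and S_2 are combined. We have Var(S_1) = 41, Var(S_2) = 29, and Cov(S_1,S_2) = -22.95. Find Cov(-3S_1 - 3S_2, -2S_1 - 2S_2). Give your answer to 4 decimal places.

Cov(-3S_1 - 3S_2, -2S_1 - 2S_2) = (-3)(-2)Var(S_1) + (-3)(-2)Var(S_2) + [(-3)(-2) + (-3)(-2)]Cov(S_1,S_2)
= 6·41 + 6·29 + 12·-22.95 = 144.6

144.6000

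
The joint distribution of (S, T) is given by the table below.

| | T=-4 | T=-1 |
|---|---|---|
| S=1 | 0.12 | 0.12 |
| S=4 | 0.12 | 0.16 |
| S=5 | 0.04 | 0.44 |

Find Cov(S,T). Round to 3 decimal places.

0.758

E[S] = 3.76,  E[T] = -1.84
E[ST] = -6.16
Cov(S,T) = E[ST] − E[S]E[T] = -6.16 − (3.76)(-1.84) = 0.7584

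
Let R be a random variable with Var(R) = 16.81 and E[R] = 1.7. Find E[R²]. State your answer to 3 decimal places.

E[R²] = Var(R) + (E[R])² = 16.81 + (1.7)² = 19.7

19.700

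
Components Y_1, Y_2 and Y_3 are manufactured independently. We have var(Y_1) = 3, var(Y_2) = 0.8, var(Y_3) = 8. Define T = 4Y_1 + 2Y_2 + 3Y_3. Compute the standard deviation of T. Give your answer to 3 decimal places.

By independence, var(T) = (4)²var(Y_1) + (2)²var(Y_2) + (3)²var(Y_3)
= (4)²·3 + (2)²·0.8 + (3)²·8 = 123.2
SD(T) = √123.2 ≈ 11.100

11.100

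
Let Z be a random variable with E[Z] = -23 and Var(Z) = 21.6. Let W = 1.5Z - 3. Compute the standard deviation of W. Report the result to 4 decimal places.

Var(1.5Z - 3) = (1.5)²·21.6 = 48.6
SD(W) = √48.6 ≈ 6.9714

6.9714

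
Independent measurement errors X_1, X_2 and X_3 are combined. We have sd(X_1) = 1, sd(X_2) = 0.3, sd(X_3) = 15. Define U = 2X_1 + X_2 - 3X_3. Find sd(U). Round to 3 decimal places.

45.045

Var(X_1) = 1, Var(X_2) = 0.09, Var(X_3) = 225
By independence, Var(U) = (2)²Var(X_1) + (1)²Var(X_2) + (-3)²Var(X_3)
= (2)²·1 + (1)²·0.09 + (-3)²·225 = 2029.09
sd(U) = √2029.09 ≈ 45.045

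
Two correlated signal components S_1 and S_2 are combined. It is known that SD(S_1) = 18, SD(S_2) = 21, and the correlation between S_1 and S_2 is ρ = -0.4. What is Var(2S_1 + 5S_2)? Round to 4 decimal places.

Var(S_1) = (18)² = 324;  Var(S_2) = (21)² = 441
Cov(S_1,S_2) = ρ·SD(S_1)·SD(S_2) = -0.4·18·21 = -151.2
Var(2S_1 + 5S_2) = (2)²·Var(S_1) + (5)²·Var(S_2) + 2·(2)·(5)·Cov(S_1,S_2)
= 4·324 + 25·441 + 20·-151.2 = 9297

9297.0000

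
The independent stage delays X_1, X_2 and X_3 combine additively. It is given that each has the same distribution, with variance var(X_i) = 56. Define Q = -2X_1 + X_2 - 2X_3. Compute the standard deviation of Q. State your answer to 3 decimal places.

22.450

By independence, var(Q) = (-2)²var(X_1) + (1)²var(X_2) + (-2)²var(X_3)
= (-2)²·56 + (1)²·56 + (-2)²·56 = 504
SD(Q) = √504 ≈ 22.450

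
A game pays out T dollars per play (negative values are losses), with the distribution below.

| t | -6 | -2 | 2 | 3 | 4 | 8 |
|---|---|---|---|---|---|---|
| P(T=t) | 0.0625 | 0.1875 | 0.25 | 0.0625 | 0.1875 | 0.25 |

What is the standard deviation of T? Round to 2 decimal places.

4.04

E[T] = (-6)(0.0625) + (-2)(0.1875) + (2)(0.25) + (3)(0.0625) + (4)(0.1875) + (8)(0.25) = 2.6875
E[T²] = (-6)²(0.0625) + (-2)²(0.1875) + (2)²(0.25) + (3)²(0.0625) + (4)²(0.1875) + (8)²(0.25) = 23.5625
Var(T) = E[T²] − (E[T])² = 23.5625 − (2.6875)² = 16.33984375
SD(T) = √16.33984375 ≈ 4.04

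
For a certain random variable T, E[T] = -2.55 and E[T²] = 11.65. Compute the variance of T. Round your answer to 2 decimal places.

Var(T) = 11.65 − (-2.55)² = 5.1475

5.15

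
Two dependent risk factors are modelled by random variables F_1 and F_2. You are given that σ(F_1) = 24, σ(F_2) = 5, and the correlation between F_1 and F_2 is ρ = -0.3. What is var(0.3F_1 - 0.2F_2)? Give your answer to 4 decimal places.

57.1600

var(F_1) = (24)² = 576;  var(F_2) = (5)² = 25
Cov(F_1,F_2) = ρ·σ(F_1)·σ(F_2) = -0.3·24·5 = -36
var(0.3F_1 - 0.2F_2) = (0.3)²·var(F_1) + (-0.2)²·var(F_2) + 2·(0.3)·(-0.2)·Cov(F_1,F_2)
= 0.09·576 + 0.04·25 + -0.12·-36 = 57.16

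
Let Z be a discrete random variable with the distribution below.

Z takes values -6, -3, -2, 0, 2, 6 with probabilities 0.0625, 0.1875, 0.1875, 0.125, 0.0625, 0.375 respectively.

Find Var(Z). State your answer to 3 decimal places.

E[Z] = (-6)(0.0625) + (-3)(0.1875) + (-2)(0.1875) + (0)(0.125) + (2)(0.0625) + (6)(0.375) = 1.0625
E[Z²] = (-6)²(0.0625) + (-3)²(0.1875) + (-2)²(0.1875) + (0)²(0.125) + (2)²(0.0625) + (6)²(0.375) = 18.4375
Var(Z) = E[Z²] − (E[Z])² = 18.4375 − (1.0625)² = 17.30859375

17.309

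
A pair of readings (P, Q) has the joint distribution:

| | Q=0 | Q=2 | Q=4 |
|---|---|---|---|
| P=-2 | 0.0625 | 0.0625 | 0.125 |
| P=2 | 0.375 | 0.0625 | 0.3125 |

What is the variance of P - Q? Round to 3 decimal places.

7.500

E[P] = 1,  E[Q] = 2,  E[PQ] = 1.5
V(P) = 4 − (1)² = 3;  V(Q) = 7.5 − (2)² = 3.5
Cov(P,Q) = 1.5 − (1)(2) = -0.5
V(P - Q) = (1)²·3 + (-1)²·3.5 + 2·(1)·(-1)·-0.5 = 7.5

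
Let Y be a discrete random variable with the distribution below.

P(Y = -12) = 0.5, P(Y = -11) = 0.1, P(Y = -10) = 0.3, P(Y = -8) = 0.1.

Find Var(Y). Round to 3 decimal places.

1.690

E[Y] = (-12)(0.5) + (-11)(0.1) + (-10)(0.3) + (-8)(0.1) = -10.9
E[Y²] = (-12)²(0.5) + (-11)²(0.1) + (-10)²(0.3) + (-8)²(0.1) = 120.5
Var(Y) = E[Y²] − (E[Y])² = 120.5 − (-10.9)² = 1.69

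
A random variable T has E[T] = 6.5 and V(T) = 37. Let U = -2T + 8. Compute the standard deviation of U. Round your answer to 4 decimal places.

V(-2T + 8) = (-2)²·37 = 148
SD(U) = √148 ≈ 12.1655

12.1655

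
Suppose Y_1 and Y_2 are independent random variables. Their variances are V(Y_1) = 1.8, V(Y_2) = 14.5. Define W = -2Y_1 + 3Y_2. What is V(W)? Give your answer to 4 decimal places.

By independence, V(W) = (-2)²V(Y_1) + (3)²V(Y_2)
= (-2)²·1.8 + (3)²·14.5 = 137.7

137.7000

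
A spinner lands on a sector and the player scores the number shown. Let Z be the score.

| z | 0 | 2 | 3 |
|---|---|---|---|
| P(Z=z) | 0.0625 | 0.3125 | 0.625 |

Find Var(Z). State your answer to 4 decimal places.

E[Z] = (0)(0.0625) + (2)(0.3125) + (3)(0.625) = 2.5
E[Z²] = (0)²(0.0625) + (2)²(0.3125) + (3)²(0.625) = 6.875
Var(Z) = E[Z²] − (E[Z])² = 6.875 − (2.5)² = 0.625

0.6250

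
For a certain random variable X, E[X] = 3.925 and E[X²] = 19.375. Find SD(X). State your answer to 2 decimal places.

1.99

V(X) = 19.375 − (3.925)² = 3.969375
SD(X) = √3.969375 ≈ 1.99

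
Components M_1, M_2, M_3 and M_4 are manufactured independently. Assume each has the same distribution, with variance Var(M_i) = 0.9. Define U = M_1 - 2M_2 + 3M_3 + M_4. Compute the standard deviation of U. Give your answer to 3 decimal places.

By independence, Var(U) = (1)²Var(M_1) + (-2)²Var(M_2) + (3)²Var(M_3) + (1)²Var(M_4)
= (1)²·0.9 + (-2)²·0.9 + (3)²·0.9 + (1)²·0.9 = 13.5
SD(U) = √13.5 ≈ 3.674

3.674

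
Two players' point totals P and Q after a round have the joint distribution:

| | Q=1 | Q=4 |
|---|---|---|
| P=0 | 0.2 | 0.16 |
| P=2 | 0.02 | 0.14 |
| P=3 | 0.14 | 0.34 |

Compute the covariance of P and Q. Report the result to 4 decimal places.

E[P] = 1.76,  E[Q] = 2.92
E[PQ] = 5.66
cov(P,Q) = E[PQ] − E[P]E[Q] = 5.66 − (1.76)(2.92) = 0.5208

0.5208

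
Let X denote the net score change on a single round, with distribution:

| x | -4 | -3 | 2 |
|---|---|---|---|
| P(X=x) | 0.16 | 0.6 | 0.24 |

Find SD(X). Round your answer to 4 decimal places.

E[X] = (-4)(0.16) + (-3)(0.6) + (2)(0.24) = -1.96
E[X²] = (-4)²(0.16) + (-3)²(0.6) + (2)²(0.24) = 8.92
Var(X) = E[X²] − (E[X])² = 8.92 − (-1.96)² = 5.0784
SD(X) = √5.0784 ≈ 2.2535

2.2535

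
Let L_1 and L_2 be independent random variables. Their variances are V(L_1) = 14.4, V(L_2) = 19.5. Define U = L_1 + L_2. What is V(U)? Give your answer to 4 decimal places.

33.9000

By independence, V(U) = (1)²V(L_1) + (1)²V(L_2)
= (1)²·14.4 + (1)²·19.5 = 33.9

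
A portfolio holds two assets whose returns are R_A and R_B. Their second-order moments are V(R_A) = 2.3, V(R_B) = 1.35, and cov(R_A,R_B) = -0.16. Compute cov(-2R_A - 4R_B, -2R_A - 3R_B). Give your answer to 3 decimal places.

cov(-2R_A - 4R_B, -2R_A - 3R_B) = (-2)(-2)V(R_A) + (-4)(-3)V(R_B) + [(-2)(-3) + (-4)(-2)]cov(R_A,R_B)
= 4·2.3 + 12·1.35 + 14·-0.16 = 23.16

23.160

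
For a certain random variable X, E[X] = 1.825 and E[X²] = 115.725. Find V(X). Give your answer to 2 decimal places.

V(X) = 115.725 − (1.825)² = 112.394375

112.39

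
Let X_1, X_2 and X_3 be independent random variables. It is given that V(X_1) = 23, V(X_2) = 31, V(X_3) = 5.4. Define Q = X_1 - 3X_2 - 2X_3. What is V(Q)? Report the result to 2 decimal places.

By independence, V(Q) = (1)²V(X_1) + (-3)²V(X_2) + (-2)²V(X_3)
= (1)²·23 + (-3)²·31 + (-2)²·5.4 = 323.6

323.60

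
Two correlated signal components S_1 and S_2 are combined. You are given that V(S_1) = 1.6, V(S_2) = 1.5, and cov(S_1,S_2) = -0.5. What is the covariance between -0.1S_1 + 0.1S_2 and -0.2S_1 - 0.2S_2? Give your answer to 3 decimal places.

0.002

cov(-0.1S_1 + 0.1S_2, -0.2S_1 - 0.2S_2) = (-0.1)(-0.2)V(S_1) + (0.1)(-0.2)V(S_2) + [(-0.1)(-0.2) + (0.1)(-0.2)]cov(S_1,S_2)
= 0.02·1.6 + -0.02·1.5 + 0·-0.5 = 0.002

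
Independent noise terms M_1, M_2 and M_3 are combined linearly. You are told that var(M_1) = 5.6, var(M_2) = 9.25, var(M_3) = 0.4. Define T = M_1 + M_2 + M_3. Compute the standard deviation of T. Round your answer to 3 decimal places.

3.905

By independence, var(T) = (1)²var(M_1) + (1)²var(M_2) + (1)²var(M_3)
= (1)²·5.6 + (1)²·9.25 + (1)²·0.4 = 15.25
SD(T) = √15.25 ≈ 3.905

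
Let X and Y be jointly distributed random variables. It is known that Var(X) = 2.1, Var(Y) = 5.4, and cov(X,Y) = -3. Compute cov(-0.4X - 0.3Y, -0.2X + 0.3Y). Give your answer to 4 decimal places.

cov(-0.4X - 0.3Y, -0.2X + 0.3Y) = (-0.4)(-0.2)Var(X) + (-0.3)(0.3)Var(Y) + [(-0.4)(0.3) + (-0.3)(-0.2)]cov(X,Y)
= 0.08·2.1 + -0.09·5.4 + -0.06·-3 = -0.138

-0.1380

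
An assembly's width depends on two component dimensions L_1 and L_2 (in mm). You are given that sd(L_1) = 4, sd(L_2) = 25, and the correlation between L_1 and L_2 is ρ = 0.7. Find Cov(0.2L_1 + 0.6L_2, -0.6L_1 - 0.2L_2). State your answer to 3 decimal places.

-104.920

var(L_1) = (4)² = 16;  var(L_2) = (25)² = 625
Cov(L_1,L_2) = ρ·sd(L_1)·sd(L_2) = 0.7·4·25 = 70
Cov(0.2L_1 + 0.6L_2, -0.6L_1 - 0.2L_2) = (0.2)(-0.6)var(L_1) + (0.6)(-0.2)var(L_2) + [(0.2)(-0.2) + (0.6)(-0.6)]Cov(L_1,L_2)
= -0.12·16 + -0.12·625 + -0.4·70 = -104.92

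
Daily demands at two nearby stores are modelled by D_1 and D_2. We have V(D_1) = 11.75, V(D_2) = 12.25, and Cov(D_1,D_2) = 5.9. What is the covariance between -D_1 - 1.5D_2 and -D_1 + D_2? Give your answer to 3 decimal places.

-3.675

Cov(-D_1 - 1.5D_2, -D_1 + D_2) = (-1)(-1)V(D_1) + (-1.5)(1)V(D_2) + [(-1)(1) + (-1.5)(-1)]Cov(D_1,D_2)
= 1·11.75 + -1.5·12.25 + 0.5·5.9 = -3.675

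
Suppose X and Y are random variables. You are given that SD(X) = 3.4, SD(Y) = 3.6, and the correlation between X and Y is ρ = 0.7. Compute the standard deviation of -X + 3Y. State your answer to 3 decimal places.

8.763

Var(X) = (3.4)² = 11.56;  Var(Y) = (3.6)² = 12.96
Cov(X,Y) = ρ·SD(X)·SD(Y) = 0.7·3.4·3.6 = 8.568
Var(-X + 3Y) = (-1)²·Var(X) + (3)²·Var(Y) + 2·(-1)·(3)·Cov(X,Y)
= 1·11.56 + 9·12.96 + -6·8.568 = 76.792
SD(-X + 3Y) = √76.792 ≈ 8.763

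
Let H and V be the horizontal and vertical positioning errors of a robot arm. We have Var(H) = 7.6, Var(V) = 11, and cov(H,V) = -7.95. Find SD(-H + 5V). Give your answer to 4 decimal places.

Var(-H + 5V) = (-1)²·Var(H) + (5)²·Var(V) + 2·(-1)·(5)·cov(H,V)
= 1·7.6 + 25·11 + -10·-7.95 = 362.1
SD(-H + 5V) = √362.1 ≈ 19.0289

19.0289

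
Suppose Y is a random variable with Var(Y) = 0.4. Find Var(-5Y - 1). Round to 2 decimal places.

10.00

Var(-5Y - 1) = (-5)²·Var(Y) = 25·0.4 = 10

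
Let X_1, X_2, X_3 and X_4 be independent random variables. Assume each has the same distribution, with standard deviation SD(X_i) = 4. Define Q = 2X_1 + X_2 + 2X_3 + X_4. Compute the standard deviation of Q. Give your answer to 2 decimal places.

Var(X_i) = (4)² = 16
By independence, Var(Q) = (2)²Var(X_1) + (1)²Var(X_2) + (2)²Var(X_3) + (1)²Var(X_4)
= (2)²·16 + (1)²·16 + (2)²·16 + (1)²·16 = 160
SD(Q) = √160 ≈ 12.65

12.65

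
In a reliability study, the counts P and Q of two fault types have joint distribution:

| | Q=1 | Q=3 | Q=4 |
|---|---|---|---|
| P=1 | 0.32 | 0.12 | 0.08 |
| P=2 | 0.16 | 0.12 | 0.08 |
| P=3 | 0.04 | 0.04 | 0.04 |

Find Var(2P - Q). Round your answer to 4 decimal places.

2.7584

E[P] = 1.6,  E[Q] = 2.16,  E[PQ] = 3.64
Var(P) = 3.04 − (1.6)² = 0.48;  Var(Q) = 6.24 − (2.16)² = 1.5744
Cov(P,Q) = 3.64 − (1.6)(2.16) = 0.184
Var(2P - Q) = (2)²·0.48 + (-1)²·1.5744 + 2·(2)·(-1)·0.184 = 2.7584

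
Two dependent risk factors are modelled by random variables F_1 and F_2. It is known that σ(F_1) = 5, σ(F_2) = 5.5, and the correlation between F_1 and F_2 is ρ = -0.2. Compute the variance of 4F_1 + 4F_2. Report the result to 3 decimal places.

Var(F_1) = (5)² = 25;  Var(F_2) = (5.5)² = 30.25
cov(F_1,F_2) = ρ·σ(F_1)·σ(F_2) = -0.2·5·5.5 = -5.5
Var(4F_1 + 4F_2) = (4)²·Var(F_1) + (4)²·Var(F_2) + 2·(4)·(4)·cov(F_1,F_2)
= 16·25 + 16·30.25 + 32·-5.5 = 708

708.000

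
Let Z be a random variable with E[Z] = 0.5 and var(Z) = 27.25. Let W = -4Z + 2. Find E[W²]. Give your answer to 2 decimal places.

E[-4Z + 2] = -4·0.5 + 2 = 0
var(-4Z + 2) = (-4)²·27.25 = 436
E[W²] = var(W) + (E[W])² = 436 + (0)² = 436

436.00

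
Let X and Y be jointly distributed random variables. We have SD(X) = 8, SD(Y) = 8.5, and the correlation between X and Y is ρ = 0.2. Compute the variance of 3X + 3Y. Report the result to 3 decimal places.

var(X) = (8)² = 64;  var(Y) = (8.5)² = 72.25
Cov(X,Y) = ρ·SD(X)·SD(Y) = 0.2·8·8.5 = 13.6
var(3X + 3Y) = (3)²·var(X) + (3)²·var(Y) + 2·(3)·(3)·Cov(X,Y)
= 9·64 + 9·72.25 + 18·13.6 = 1471.05

1471.050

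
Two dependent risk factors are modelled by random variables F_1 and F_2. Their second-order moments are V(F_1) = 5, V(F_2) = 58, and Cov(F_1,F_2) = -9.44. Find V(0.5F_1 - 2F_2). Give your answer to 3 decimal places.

252.130

V(0.5F_1 - 2F_2) = (0.5)²·V(F_1) + (-2)²·V(F_2) + 2·(0.5)·(-2)·Cov(F_1,F_2)
= 0.25·5 + 4·58 + -2·-9.44 = 252.13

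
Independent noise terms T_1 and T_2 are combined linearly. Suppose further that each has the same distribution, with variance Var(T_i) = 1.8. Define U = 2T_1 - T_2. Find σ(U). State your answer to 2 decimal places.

3.00

By independence, Var(U) = (2)²Var(T_1) + (-1)²Var(T_2)
= (2)²·1.8 + (-1)²·1.8 = 9
σ(U) = √9 ≈ 3.00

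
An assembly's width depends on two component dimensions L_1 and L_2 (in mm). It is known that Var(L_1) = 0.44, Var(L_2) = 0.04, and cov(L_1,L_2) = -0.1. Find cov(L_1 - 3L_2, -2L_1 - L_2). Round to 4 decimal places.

cov(L_1 - 3L_2, -2L_1 - L_2) = (1)(-2)Var(L_1) + (-3)(-1)Var(L_2) + [(1)(-1) + (-3)(-2)]cov(L_1,L_2)
= -2·0.44 + 3·0.04 + 5·-0.1 = -1.26

-1.2600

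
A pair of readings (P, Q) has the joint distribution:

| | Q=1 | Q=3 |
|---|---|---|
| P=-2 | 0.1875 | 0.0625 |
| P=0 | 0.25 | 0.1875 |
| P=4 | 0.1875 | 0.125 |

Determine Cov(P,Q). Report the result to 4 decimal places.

0.1875

E[P] = 0.75,  E[Q] = 1.75
E[PQ] = 1.5
Cov(P,Q) = E[PQ] − E[P]E[Q] = 1.5 − (0.75)(1.75) = 0.1875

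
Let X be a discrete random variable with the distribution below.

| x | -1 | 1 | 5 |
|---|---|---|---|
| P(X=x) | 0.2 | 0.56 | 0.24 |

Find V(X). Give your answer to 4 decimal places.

E[X] = (-1)(0.2) + (1)(0.56) + (5)(0.24) = 1.56
E[X²] = (-1)²(0.2) + (1)²(0.56) + (5)²(0.24) = 6.76
V(X) = E[X²] − (E[X])² = 6.76 − (1.56)² = 4.3264

4.3264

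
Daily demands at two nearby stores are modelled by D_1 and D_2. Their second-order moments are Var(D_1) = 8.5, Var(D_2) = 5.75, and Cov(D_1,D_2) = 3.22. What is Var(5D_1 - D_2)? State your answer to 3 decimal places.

Var(5D_1 - D_2) = (5)²·Var(D_1) + (-1)²·Var(D_2) + 2·(5)·(-1)·Cov(D_1,D_2)
= 25·8.5 + 1·5.75 + -10·3.22 = 186.05

186.050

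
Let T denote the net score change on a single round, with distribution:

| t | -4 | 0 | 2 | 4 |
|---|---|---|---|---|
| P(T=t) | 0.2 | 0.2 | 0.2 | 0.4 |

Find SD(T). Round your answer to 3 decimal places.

2.993

E[T] = (-4)(0.2) + (0)(0.2) + (2)(0.2) + (4)(0.4) = 1.2
E[T²] = (-4)²(0.2) + (0)²(0.2) + (2)²(0.2) + (4)²(0.4) = 10.4
Var(T) = E[T²] − (E[T])² = 10.4 − (1.2)² = 8.96
SD(T) = √8.96 ≈ 2.993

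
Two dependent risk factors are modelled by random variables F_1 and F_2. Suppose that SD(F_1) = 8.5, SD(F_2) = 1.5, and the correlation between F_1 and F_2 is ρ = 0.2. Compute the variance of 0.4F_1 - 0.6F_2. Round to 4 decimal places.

11.1460

Var(F_1) = (8.5)² = 72.25;  Var(F_2) = (1.5)² = 2.25
cov(F_1,F_2) = ρ·SD(F_1)·SD(F_2) = 0.2·8.5·1.5 = 2.55
Var(0.4F_1 - 0.6F_2) = (0.4)²·Var(F_1) + (-0.6)²·Var(F_2) + 2·(0.4)·(-0.6)·cov(F_1,F_2)
= 0.16·72.25 + 0.36·2.25 + -0.48·2.55 = 11.146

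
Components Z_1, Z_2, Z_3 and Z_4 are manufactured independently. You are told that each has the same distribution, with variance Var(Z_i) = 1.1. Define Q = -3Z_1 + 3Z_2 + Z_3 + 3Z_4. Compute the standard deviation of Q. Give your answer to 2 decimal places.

By independence, Var(Q) = (-3)²Var(Z_1) + (3)²Var(Z_2) + (1)²Var(Z_3) + (3)²Var(Z_4)
= (-3)²·1.1 + (3)²·1.1 + (1)²·1.1 + (3)²·1.1 = 30.8
SD(Q) = √30.8 ≈ 5.55

5.55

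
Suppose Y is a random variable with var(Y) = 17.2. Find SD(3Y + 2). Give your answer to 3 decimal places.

12.442

var(3Y + 2) = (3)²·17.2 = 154.8
SD(3Y + 2) = √154.8 ≈ 12.442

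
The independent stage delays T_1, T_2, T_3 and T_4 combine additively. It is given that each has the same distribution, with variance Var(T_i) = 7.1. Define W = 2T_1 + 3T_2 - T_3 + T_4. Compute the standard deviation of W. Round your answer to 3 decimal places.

10.320

By independence, Var(W) = (2)²Var(T_1) + (3)²Var(T_2) + (-1)²Var(T_3) + (1)²Var(T_4)
= (2)²·7.1 + (3)²·7.1 + (-1)²·7.1 + (1)²·7.1 = 106.5
SD(W) = √106.5 ≈ 10.320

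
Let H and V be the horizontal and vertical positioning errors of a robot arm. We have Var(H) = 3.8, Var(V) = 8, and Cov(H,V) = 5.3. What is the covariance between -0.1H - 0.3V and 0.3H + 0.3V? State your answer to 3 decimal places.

Cov(-0.1H - 0.3V, 0.3H + 0.3V) = (-0.1)(0.3)Var(H) + (-0.3)(0.3)Var(V) + [(-0.1)(0.3) + (-0.3)(0.3)]Cov(H,V)
= -0.03·3.8 + -0.09·8 + -0.12·5.3 = -1.47

-1.470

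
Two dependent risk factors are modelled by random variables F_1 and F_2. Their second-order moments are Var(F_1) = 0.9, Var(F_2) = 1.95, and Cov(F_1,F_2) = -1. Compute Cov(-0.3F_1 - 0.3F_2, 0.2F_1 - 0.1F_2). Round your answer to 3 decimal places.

0.035

Cov(-0.3F_1 - 0.3F_2, 0.2F_1 - 0.1F_2) = (-0.3)(0.2)Var(F_1) + (-0.3)(-0.1)Var(F_2) + [(-0.3)(-0.1) + (-0.3)(0.2)]Cov(F_1,F_2)
= -0.06·0.9 + 0.03·1.95 + -0.03·-1 = 0.0345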